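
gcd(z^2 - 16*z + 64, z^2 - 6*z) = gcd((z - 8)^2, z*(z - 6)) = 1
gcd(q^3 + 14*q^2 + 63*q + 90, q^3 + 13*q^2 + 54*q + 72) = q^2 + 9*q + 18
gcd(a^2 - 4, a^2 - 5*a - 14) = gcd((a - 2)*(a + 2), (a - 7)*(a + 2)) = a + 2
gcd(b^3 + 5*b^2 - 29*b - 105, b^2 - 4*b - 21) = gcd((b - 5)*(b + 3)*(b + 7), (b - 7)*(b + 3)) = b + 3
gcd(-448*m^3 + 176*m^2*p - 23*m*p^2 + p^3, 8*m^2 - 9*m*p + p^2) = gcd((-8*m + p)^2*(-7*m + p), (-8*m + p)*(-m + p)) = -8*m + p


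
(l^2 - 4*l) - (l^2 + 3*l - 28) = 28 - 7*l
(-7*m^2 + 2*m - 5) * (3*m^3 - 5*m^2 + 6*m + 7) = -21*m^5 + 41*m^4 - 67*m^3 - 12*m^2 - 16*m - 35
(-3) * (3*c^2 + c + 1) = -9*c^2 - 3*c - 3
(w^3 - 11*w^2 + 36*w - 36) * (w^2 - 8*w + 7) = w^5 - 19*w^4 + 131*w^3 - 401*w^2 + 540*w - 252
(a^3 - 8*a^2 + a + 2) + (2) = a^3 - 8*a^2 + a + 4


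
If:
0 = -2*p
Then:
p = 0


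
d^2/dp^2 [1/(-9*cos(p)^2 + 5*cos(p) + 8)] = (-324*sin(p)^4 + 475*sin(p)^2 - 515*cos(p)/4 + 135*cos(3*p)/4 + 43)/(9*sin(p)^2 + 5*cos(p) - 1)^3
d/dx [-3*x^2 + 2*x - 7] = 2 - 6*x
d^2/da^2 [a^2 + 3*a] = 2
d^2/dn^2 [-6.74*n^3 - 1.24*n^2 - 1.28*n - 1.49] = -40.44*n - 2.48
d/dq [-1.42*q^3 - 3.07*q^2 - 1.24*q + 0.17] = -4.26*q^2 - 6.14*q - 1.24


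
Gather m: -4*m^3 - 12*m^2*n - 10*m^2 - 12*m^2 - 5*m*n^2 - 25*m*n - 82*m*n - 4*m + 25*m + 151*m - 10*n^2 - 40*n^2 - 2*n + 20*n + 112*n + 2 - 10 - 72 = -4*m^3 + m^2*(-12*n - 22) + m*(-5*n^2 - 107*n + 172) - 50*n^2 + 130*n - 80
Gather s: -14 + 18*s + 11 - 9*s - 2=9*s - 5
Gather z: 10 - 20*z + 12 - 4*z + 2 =24 - 24*z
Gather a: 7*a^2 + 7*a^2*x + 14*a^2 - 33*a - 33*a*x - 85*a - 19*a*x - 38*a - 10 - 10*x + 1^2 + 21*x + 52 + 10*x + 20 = a^2*(7*x + 21) + a*(-52*x - 156) + 21*x + 63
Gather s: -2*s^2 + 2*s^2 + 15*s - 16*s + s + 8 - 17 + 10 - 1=0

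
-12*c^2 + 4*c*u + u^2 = (-2*c + u)*(6*c + u)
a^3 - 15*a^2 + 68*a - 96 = (a - 8)*(a - 4)*(a - 3)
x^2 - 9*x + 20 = (x - 5)*(x - 4)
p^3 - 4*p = p*(p - 2)*(p + 2)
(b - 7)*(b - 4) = b^2 - 11*b + 28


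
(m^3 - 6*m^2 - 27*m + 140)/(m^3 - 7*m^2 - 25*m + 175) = (m - 4)/(m - 5)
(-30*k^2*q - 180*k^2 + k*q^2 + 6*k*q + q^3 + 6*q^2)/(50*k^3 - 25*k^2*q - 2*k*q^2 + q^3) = (6*k*q + 36*k + q^2 + 6*q)/(-10*k^2 + 3*k*q + q^2)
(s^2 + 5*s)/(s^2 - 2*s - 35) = s/(s - 7)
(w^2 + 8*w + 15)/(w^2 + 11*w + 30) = (w + 3)/(w + 6)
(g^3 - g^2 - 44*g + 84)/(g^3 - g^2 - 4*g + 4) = (g^2 + g - 42)/(g^2 + g - 2)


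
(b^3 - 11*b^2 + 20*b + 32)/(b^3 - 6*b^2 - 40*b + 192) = (b + 1)/(b + 6)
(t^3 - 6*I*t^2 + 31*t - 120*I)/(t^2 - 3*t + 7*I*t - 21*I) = (t^3 - 6*I*t^2 + 31*t - 120*I)/(t^2 + t*(-3 + 7*I) - 21*I)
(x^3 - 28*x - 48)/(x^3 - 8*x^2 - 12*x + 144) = (x + 2)/(x - 6)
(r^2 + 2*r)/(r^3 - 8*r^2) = (r + 2)/(r*(r - 8))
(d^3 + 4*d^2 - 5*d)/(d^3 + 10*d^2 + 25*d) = (d - 1)/(d + 5)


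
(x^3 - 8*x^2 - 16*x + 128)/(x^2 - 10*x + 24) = (x^2 - 4*x - 32)/(x - 6)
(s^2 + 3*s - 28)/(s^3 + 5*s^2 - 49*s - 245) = (s - 4)/(s^2 - 2*s - 35)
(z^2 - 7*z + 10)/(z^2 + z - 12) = (z^2 - 7*z + 10)/(z^2 + z - 12)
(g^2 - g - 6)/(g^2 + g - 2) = (g - 3)/(g - 1)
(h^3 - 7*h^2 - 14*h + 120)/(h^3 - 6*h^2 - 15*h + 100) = (h - 6)/(h - 5)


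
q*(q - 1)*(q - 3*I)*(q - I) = q^4 - q^3 - 4*I*q^3 - 3*q^2 + 4*I*q^2 + 3*q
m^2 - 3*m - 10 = (m - 5)*(m + 2)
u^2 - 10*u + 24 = (u - 6)*(u - 4)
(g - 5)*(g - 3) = g^2 - 8*g + 15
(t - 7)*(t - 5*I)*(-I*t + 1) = -I*t^3 - 4*t^2 + 7*I*t^2 + 28*t - 5*I*t + 35*I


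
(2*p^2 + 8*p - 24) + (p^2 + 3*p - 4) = 3*p^2 + 11*p - 28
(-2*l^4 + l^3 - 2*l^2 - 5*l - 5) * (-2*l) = 4*l^5 - 2*l^4 + 4*l^3 + 10*l^2 + 10*l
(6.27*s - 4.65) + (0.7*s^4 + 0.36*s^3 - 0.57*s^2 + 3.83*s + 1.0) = 0.7*s^4 + 0.36*s^3 - 0.57*s^2 + 10.1*s - 3.65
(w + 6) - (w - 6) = 12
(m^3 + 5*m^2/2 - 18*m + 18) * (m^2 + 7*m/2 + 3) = m^5 + 6*m^4 - 25*m^3/4 - 75*m^2/2 + 9*m + 54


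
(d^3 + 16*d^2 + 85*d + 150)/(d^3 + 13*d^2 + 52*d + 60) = (d + 5)/(d + 2)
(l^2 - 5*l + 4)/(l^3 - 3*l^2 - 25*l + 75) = (l^2 - 5*l + 4)/(l^3 - 3*l^2 - 25*l + 75)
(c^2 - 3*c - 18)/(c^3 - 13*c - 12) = (c - 6)/(c^2 - 3*c - 4)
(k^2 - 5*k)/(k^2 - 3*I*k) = (k - 5)/(k - 3*I)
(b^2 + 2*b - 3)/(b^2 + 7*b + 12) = (b - 1)/(b + 4)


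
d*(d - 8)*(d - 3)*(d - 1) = d^4 - 12*d^3 + 35*d^2 - 24*d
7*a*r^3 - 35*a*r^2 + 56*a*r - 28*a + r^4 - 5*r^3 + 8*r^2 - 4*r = (7*a + r)*(r - 2)^2*(r - 1)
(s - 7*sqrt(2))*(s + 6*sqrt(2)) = s^2 - sqrt(2)*s - 84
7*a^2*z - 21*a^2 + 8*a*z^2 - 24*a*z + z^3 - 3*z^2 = (a + z)*(7*a + z)*(z - 3)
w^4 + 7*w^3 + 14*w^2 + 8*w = w*(w + 1)*(w + 2)*(w + 4)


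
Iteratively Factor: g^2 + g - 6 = (g + 3)*(g - 2)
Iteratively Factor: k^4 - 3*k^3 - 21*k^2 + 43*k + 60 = (k - 3)*(k^3 - 21*k - 20) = (k - 3)*(k + 4)*(k^2 - 4*k - 5) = (k - 3)*(k + 1)*(k + 4)*(k - 5)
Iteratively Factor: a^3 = (a)*(a^2) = a^2*(a)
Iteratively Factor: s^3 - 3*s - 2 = (s - 2)*(s^2 + 2*s + 1) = (s - 2)*(s + 1)*(s + 1)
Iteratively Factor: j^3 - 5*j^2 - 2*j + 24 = (j - 3)*(j^2 - 2*j - 8) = (j - 3)*(j + 2)*(j - 4)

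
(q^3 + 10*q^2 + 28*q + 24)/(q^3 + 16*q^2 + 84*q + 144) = (q^2 + 4*q + 4)/(q^2 + 10*q + 24)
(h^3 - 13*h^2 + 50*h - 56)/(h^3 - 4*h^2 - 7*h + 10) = (h^3 - 13*h^2 + 50*h - 56)/(h^3 - 4*h^2 - 7*h + 10)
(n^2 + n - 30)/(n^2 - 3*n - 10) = (n + 6)/(n + 2)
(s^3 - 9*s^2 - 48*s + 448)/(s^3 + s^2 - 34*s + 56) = (s^2 - 16*s + 64)/(s^2 - 6*s + 8)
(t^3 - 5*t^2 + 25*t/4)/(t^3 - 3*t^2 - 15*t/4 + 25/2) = t/(t + 2)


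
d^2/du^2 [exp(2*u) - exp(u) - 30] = (4*exp(u) - 1)*exp(u)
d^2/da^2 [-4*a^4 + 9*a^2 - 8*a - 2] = 18 - 48*a^2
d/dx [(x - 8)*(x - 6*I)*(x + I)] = 3*x^2 + x*(-16 - 10*I) + 6 + 40*I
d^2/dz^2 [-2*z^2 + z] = -4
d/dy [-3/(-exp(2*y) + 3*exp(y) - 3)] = (9 - 6*exp(y))*exp(y)/(exp(2*y) - 3*exp(y) + 3)^2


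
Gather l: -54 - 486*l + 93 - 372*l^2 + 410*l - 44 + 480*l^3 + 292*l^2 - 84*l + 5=480*l^3 - 80*l^2 - 160*l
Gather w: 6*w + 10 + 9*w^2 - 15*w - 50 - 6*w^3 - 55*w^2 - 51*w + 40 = -6*w^3 - 46*w^2 - 60*w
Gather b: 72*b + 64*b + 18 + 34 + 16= 136*b + 68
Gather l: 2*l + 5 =2*l + 5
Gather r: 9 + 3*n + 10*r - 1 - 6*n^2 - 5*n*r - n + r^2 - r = -6*n^2 + 2*n + r^2 + r*(9 - 5*n) + 8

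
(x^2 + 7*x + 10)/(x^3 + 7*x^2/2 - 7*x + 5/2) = 2*(x + 2)/(2*x^2 - 3*x + 1)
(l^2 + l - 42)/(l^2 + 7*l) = (l - 6)/l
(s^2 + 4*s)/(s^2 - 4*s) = (s + 4)/(s - 4)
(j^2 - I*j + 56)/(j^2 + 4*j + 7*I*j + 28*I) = (j - 8*I)/(j + 4)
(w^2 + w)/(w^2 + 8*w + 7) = w/(w + 7)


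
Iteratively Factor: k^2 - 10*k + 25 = (k - 5)*(k - 5)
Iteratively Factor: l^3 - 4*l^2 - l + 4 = (l - 1)*(l^2 - 3*l - 4) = (l - 4)*(l - 1)*(l + 1)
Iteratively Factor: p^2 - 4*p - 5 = (p + 1)*(p - 5)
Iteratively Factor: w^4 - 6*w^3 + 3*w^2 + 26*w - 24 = (w - 4)*(w^3 - 2*w^2 - 5*w + 6) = (w - 4)*(w - 3)*(w^2 + w - 2) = (w - 4)*(w - 3)*(w + 2)*(w - 1)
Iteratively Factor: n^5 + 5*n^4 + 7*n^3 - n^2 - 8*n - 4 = (n + 1)*(n^4 + 4*n^3 + 3*n^2 - 4*n - 4) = (n + 1)*(n + 2)*(n^3 + 2*n^2 - n - 2) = (n + 1)^2*(n + 2)*(n^2 + n - 2) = (n + 1)^2*(n + 2)^2*(n - 1)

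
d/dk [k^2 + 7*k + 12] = 2*k + 7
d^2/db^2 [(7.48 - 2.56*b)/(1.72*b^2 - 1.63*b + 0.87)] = (-(2.56*b - 7.48)*(3.44*b - 1.63)*(6.88*b - 3.26) + (26.4192*b - 34.0768)*(1.72*b^2 - 1.63*b + 0.87))/(1.72*b^2 - 1.63*b + 0.87)^3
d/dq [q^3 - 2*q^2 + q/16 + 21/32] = 3*q^2 - 4*q + 1/16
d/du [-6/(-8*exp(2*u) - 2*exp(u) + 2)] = (-24*exp(u) - 3)*exp(u)/(4*exp(2*u) + exp(u) - 1)^2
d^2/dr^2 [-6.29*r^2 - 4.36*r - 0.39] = -12.5800000000000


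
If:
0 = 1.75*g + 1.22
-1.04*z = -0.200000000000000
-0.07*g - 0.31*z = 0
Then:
No Solution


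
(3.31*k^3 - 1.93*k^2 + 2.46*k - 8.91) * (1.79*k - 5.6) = 5.9249*k^4 - 21.9907*k^3 + 15.2114*k^2 - 29.7249*k + 49.896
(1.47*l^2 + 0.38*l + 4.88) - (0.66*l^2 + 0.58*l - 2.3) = 0.81*l^2 - 0.2*l + 7.18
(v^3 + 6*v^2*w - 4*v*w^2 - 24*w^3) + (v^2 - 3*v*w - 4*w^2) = v^3 + 6*v^2*w + v^2 - 4*v*w^2 - 3*v*w - 24*w^3 - 4*w^2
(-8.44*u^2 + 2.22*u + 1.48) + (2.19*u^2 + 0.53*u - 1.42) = -6.25*u^2 + 2.75*u + 0.0600000000000001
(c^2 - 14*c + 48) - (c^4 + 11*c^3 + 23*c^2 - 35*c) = -c^4 - 11*c^3 - 22*c^2 + 21*c + 48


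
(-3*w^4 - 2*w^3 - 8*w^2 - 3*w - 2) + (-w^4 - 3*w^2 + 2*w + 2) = -4*w^4 - 2*w^3 - 11*w^2 - w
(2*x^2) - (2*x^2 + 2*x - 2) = 2 - 2*x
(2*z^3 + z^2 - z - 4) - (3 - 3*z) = 2*z^3 + z^2 + 2*z - 7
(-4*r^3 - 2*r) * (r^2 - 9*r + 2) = -4*r^5 + 36*r^4 - 10*r^3 + 18*r^2 - 4*r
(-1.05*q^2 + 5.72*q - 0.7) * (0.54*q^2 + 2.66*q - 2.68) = -0.567*q^4 + 0.2958*q^3 + 17.6512*q^2 - 17.1916*q + 1.876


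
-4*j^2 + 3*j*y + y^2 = (-j + y)*(4*j + y)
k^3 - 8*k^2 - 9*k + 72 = (k - 8)*(k - 3)*(k + 3)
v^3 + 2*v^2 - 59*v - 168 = (v - 8)*(v + 3)*(v + 7)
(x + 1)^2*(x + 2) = x^3 + 4*x^2 + 5*x + 2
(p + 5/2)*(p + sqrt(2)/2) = p^2 + sqrt(2)*p/2 + 5*p/2 + 5*sqrt(2)/4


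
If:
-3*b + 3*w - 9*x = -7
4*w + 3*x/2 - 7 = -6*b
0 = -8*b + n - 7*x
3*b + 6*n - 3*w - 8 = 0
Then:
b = -1051/636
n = 607/159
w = 703/212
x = 129/53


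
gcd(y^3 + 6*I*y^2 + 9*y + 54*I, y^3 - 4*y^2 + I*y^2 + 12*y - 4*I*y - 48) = y - 3*I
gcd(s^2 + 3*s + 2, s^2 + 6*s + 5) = s + 1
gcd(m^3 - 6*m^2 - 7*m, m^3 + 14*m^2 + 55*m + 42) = m + 1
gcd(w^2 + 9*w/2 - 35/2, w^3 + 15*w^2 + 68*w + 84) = w + 7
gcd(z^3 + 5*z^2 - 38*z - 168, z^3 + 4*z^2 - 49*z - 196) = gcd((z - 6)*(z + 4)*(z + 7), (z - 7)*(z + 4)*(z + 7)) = z^2 + 11*z + 28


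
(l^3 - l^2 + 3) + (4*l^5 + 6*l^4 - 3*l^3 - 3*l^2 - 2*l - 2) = 4*l^5 + 6*l^4 - 2*l^3 - 4*l^2 - 2*l + 1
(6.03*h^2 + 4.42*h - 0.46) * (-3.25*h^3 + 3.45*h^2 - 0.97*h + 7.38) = -19.5975*h^5 + 6.4385*h^4 + 10.8949*h^3 + 38.627*h^2 + 33.0658*h - 3.3948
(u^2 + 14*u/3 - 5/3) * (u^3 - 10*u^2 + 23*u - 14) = u^5 - 16*u^4/3 - 76*u^3/3 + 110*u^2 - 311*u/3 + 70/3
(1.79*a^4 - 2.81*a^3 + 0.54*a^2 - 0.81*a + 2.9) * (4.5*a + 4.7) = 8.055*a^5 - 4.232*a^4 - 10.777*a^3 - 1.107*a^2 + 9.243*a + 13.63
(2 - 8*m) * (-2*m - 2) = 16*m^2 + 12*m - 4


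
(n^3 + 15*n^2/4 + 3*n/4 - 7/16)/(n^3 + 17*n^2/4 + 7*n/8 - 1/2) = (n + 7/2)/(n + 4)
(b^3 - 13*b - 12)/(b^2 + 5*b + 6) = (b^2 - 3*b - 4)/(b + 2)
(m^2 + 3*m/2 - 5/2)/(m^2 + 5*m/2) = (m - 1)/m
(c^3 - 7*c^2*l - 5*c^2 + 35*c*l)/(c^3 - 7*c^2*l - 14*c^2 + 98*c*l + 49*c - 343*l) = c*(c - 5)/(c^2 - 14*c + 49)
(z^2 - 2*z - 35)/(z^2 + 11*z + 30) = (z - 7)/(z + 6)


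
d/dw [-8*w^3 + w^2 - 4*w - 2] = -24*w^2 + 2*w - 4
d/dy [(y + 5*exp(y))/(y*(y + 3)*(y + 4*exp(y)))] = (y*(y + 3)*(y + 4*exp(y))*(5*exp(y) + 1) - y*(y + 3)*(y + 5*exp(y))*(4*exp(y) + 1) - y*(y + 4*exp(y))*(y + 5*exp(y)) - (y + 3)*(y + 4*exp(y))*(y + 5*exp(y)))/(y^2*(y + 3)^2*(y + 4*exp(y))^2)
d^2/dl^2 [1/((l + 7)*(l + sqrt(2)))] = 2*((l + 7)^2 + (l + 7)*(l + sqrt(2)) + (l + sqrt(2))^2)/((l + 7)^3*(l + sqrt(2))^3)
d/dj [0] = 0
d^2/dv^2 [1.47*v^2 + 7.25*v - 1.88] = 2.94000000000000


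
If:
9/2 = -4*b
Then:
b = -9/8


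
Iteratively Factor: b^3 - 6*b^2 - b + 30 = (b - 5)*(b^2 - b - 6) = (b - 5)*(b - 3)*(b + 2)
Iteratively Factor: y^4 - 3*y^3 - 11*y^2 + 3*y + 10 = (y - 1)*(y^3 - 2*y^2 - 13*y - 10) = (y - 1)*(y + 2)*(y^2 - 4*y - 5) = (y - 1)*(y + 1)*(y + 2)*(y - 5)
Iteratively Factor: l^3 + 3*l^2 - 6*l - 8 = (l + 4)*(l^2 - l - 2) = (l - 2)*(l + 4)*(l + 1)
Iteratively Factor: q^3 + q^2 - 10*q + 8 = (q - 2)*(q^2 + 3*q - 4) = (q - 2)*(q + 4)*(q - 1)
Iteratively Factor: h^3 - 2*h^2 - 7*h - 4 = (h + 1)*(h^2 - 3*h - 4) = (h - 4)*(h + 1)*(h + 1)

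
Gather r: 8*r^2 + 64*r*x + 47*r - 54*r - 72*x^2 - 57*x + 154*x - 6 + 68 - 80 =8*r^2 + r*(64*x - 7) - 72*x^2 + 97*x - 18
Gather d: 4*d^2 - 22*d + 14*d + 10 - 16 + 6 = 4*d^2 - 8*d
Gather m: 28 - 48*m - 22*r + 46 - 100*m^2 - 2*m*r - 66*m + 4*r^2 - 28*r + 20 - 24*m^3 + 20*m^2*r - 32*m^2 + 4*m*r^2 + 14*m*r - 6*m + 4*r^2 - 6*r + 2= -24*m^3 + m^2*(20*r - 132) + m*(4*r^2 + 12*r - 120) + 8*r^2 - 56*r + 96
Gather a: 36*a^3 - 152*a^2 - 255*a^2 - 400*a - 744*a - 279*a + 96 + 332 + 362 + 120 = 36*a^3 - 407*a^2 - 1423*a + 910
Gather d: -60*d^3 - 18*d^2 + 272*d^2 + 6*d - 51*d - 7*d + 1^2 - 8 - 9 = -60*d^3 + 254*d^2 - 52*d - 16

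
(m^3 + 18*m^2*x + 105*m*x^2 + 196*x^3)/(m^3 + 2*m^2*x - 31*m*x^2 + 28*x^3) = (m^2 + 11*m*x + 28*x^2)/(m^2 - 5*m*x + 4*x^2)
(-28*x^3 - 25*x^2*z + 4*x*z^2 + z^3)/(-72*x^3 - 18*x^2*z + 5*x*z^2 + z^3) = (7*x^2 + 8*x*z + z^2)/(18*x^2 + 9*x*z + z^2)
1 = 1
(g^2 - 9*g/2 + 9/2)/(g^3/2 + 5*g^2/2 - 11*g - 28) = (2*g^2 - 9*g + 9)/(g^3 + 5*g^2 - 22*g - 56)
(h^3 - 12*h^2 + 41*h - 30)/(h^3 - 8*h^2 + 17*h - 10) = (h - 6)/(h - 2)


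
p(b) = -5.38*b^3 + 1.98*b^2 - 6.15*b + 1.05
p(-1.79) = 49.26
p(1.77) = -33.47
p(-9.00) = 4138.80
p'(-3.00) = -163.29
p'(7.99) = -1004.89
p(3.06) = -153.38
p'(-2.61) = -126.43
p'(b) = -16.14*b^2 + 3.96*b - 6.15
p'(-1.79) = -64.95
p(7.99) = -2665.93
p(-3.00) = 182.58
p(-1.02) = 15.09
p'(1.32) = -29.05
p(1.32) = -15.99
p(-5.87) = 1193.54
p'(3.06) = -145.16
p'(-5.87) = -585.53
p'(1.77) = -49.71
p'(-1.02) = -26.98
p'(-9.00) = -1349.13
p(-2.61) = 126.24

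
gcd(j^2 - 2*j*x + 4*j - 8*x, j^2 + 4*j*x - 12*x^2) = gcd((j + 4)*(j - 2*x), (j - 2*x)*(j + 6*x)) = -j + 2*x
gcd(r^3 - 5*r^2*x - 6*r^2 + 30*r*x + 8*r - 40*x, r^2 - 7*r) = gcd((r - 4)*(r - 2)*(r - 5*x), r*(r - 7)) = 1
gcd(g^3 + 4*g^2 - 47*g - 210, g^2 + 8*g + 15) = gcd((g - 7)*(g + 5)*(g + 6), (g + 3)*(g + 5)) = g + 5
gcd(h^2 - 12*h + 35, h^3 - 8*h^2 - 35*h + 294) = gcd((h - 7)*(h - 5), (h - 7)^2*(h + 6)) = h - 7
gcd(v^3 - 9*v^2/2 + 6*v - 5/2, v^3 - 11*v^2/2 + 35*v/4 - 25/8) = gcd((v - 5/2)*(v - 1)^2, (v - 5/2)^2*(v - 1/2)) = v - 5/2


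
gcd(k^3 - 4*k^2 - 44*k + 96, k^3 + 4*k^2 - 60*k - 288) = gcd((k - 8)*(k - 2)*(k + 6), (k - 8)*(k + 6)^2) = k^2 - 2*k - 48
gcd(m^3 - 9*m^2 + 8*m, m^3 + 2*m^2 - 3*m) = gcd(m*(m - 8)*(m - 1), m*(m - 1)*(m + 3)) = m^2 - m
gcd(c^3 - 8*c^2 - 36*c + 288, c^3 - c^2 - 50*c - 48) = c^2 - 2*c - 48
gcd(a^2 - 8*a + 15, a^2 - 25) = a - 5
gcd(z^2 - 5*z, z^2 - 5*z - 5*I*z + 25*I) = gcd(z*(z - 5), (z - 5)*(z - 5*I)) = z - 5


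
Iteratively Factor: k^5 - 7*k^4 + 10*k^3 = (k - 2)*(k^4 - 5*k^3) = (k - 5)*(k - 2)*(k^3) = k*(k - 5)*(k - 2)*(k^2) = k^2*(k - 5)*(k - 2)*(k)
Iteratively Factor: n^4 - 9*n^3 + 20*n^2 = (n - 5)*(n^3 - 4*n^2) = (n - 5)*(n - 4)*(n^2) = n*(n - 5)*(n - 4)*(n)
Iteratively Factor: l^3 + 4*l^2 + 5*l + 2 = (l + 1)*(l^2 + 3*l + 2) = (l + 1)^2*(l + 2)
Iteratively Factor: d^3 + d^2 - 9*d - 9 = (d - 3)*(d^2 + 4*d + 3) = (d - 3)*(d + 1)*(d + 3)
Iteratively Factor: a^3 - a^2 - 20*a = (a)*(a^2 - a - 20) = a*(a + 4)*(a - 5)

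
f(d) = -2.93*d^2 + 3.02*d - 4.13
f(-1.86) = -19.88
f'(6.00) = -32.14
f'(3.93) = -20.01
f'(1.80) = -7.53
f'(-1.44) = 11.46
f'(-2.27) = 16.32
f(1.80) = -8.19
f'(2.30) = -10.46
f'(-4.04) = 26.69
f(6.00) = -91.49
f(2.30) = -12.68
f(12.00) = -389.81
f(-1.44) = -14.55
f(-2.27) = -26.08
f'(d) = 3.02 - 5.86*d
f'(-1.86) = 13.92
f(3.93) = -37.51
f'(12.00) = -67.30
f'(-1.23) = 10.23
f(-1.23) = -12.28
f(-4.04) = -64.15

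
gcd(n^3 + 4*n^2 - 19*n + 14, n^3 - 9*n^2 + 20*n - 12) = n^2 - 3*n + 2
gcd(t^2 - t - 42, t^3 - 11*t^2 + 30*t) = 1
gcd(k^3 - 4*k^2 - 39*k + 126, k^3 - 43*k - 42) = k^2 - k - 42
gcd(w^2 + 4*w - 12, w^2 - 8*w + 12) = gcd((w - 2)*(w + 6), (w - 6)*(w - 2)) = w - 2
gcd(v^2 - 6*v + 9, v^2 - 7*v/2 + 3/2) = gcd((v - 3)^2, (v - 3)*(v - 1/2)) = v - 3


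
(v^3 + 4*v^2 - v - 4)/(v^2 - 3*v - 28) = (v^2 - 1)/(v - 7)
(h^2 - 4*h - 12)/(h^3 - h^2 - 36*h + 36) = (h + 2)/(h^2 + 5*h - 6)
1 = 1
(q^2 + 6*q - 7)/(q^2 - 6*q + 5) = (q + 7)/(q - 5)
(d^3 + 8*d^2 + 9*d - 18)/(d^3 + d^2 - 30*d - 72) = (d^2 + 5*d - 6)/(d^2 - 2*d - 24)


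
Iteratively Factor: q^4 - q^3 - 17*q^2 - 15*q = (q + 1)*(q^3 - 2*q^2 - 15*q) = (q - 5)*(q + 1)*(q^2 + 3*q) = (q - 5)*(q + 1)*(q + 3)*(q)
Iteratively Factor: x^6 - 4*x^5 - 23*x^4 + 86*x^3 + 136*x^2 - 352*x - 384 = (x - 3)*(x^5 - x^4 - 26*x^3 + 8*x^2 + 160*x + 128) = (x - 3)*(x + 1)*(x^4 - 2*x^3 - 24*x^2 + 32*x + 128) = (x - 4)*(x - 3)*(x + 1)*(x^3 + 2*x^2 - 16*x - 32) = (x - 4)*(x - 3)*(x + 1)*(x + 4)*(x^2 - 2*x - 8) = (x - 4)*(x - 3)*(x + 1)*(x + 2)*(x + 4)*(x - 4)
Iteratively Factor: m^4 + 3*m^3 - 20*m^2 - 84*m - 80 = (m + 2)*(m^3 + m^2 - 22*m - 40) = (m + 2)*(m + 4)*(m^2 - 3*m - 10) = (m + 2)^2*(m + 4)*(m - 5)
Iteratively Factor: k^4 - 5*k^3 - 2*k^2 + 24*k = (k - 4)*(k^3 - k^2 - 6*k) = (k - 4)*(k - 3)*(k^2 + 2*k) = k*(k - 4)*(k - 3)*(k + 2)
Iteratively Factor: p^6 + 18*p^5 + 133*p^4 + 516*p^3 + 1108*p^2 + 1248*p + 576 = (p + 3)*(p^5 + 15*p^4 + 88*p^3 + 252*p^2 + 352*p + 192) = (p + 2)*(p + 3)*(p^4 + 13*p^3 + 62*p^2 + 128*p + 96) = (p + 2)*(p + 3)*(p + 4)*(p^3 + 9*p^2 + 26*p + 24) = (p + 2)^2*(p + 3)*(p + 4)*(p^2 + 7*p + 12) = (p + 2)^2*(p + 3)*(p + 4)^2*(p + 3)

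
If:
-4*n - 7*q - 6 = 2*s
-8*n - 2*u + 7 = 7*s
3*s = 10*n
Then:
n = 21/94 - 3*u/47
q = 32*u/329 - 394/329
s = 35/47 - 10*u/47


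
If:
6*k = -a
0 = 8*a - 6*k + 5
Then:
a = -5/9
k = 5/54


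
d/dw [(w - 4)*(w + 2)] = 2*w - 2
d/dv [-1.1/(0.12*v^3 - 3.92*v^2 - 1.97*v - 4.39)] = (0.396*v^2 - 8.624*v - 2.167)/(-0.12*v^3 + 3.92*v^2 + 1.97*v + 4.39)^2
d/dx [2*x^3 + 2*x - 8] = 6*x^2 + 2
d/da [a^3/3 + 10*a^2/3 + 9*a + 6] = a^2 + 20*a/3 + 9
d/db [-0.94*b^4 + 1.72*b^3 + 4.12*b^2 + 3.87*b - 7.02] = -3.76*b^3 + 5.16*b^2 + 8.24*b + 3.87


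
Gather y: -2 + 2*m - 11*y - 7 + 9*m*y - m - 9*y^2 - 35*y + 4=m - 9*y^2 + y*(9*m - 46) - 5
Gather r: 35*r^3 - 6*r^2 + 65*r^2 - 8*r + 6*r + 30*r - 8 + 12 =35*r^3 + 59*r^2 + 28*r + 4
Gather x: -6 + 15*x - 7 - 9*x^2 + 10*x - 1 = -9*x^2 + 25*x - 14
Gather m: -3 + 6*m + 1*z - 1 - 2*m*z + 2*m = m*(8 - 2*z) + z - 4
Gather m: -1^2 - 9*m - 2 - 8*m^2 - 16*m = -8*m^2 - 25*m - 3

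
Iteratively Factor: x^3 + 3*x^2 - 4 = (x - 1)*(x^2 + 4*x + 4) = (x - 1)*(x + 2)*(x + 2)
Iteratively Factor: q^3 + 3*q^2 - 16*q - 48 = (q + 4)*(q^2 - q - 12) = (q + 3)*(q + 4)*(q - 4)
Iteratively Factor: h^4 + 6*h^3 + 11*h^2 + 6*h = (h + 2)*(h^3 + 4*h^2 + 3*h) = (h + 2)*(h + 3)*(h^2 + h) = h*(h + 2)*(h + 3)*(h + 1)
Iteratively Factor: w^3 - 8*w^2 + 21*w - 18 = (w - 3)*(w^2 - 5*w + 6) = (w - 3)^2*(w - 2)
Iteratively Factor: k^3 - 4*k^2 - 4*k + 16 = (k - 4)*(k^2 - 4) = (k - 4)*(k - 2)*(k + 2)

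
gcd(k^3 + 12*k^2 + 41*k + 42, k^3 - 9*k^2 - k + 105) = k + 3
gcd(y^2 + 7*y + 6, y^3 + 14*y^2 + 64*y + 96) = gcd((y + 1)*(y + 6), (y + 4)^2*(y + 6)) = y + 6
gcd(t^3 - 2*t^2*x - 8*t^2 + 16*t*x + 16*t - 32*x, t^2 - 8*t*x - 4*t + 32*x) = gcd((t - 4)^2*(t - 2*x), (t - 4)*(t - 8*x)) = t - 4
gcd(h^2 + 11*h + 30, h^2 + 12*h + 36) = h + 6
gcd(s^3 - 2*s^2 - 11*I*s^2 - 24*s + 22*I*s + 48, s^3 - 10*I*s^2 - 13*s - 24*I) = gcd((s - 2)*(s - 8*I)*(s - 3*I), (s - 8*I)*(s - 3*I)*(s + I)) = s^2 - 11*I*s - 24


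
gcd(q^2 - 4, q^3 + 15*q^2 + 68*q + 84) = q + 2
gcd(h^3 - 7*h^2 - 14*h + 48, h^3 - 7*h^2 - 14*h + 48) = h^3 - 7*h^2 - 14*h + 48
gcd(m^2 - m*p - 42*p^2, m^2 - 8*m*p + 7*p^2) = -m + 7*p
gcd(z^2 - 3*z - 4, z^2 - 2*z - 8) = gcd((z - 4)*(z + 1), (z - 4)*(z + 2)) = z - 4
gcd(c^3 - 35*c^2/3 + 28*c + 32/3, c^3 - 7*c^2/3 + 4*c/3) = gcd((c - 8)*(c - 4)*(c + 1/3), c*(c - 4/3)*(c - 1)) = 1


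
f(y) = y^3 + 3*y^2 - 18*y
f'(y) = 3*y^2 + 6*y - 18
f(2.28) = -13.59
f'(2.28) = 11.28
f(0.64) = -10.03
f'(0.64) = -12.93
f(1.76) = -16.94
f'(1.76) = 1.85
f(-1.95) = 39.09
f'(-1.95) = -18.29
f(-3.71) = 57.01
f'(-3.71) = 1.03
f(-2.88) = 52.84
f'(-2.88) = -10.40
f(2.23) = -14.13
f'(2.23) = 10.30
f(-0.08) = 1.46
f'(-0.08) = -18.46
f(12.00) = 1944.00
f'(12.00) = 486.00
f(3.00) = 0.00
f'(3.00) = 27.00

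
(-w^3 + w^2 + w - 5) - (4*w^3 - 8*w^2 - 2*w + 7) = -5*w^3 + 9*w^2 + 3*w - 12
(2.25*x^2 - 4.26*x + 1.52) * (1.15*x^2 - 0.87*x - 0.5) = 2.5875*x^4 - 6.8565*x^3 + 4.3292*x^2 + 0.8076*x - 0.76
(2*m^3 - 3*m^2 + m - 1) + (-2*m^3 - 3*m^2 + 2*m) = -6*m^2 + 3*m - 1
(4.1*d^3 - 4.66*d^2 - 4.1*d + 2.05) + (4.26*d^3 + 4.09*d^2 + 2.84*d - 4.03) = 8.36*d^3 - 0.57*d^2 - 1.26*d - 1.98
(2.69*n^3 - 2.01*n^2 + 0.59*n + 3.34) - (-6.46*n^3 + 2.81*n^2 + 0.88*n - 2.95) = 9.15*n^3 - 4.82*n^2 - 0.29*n + 6.29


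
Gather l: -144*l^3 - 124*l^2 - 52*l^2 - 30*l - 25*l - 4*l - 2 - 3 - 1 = -144*l^3 - 176*l^2 - 59*l - 6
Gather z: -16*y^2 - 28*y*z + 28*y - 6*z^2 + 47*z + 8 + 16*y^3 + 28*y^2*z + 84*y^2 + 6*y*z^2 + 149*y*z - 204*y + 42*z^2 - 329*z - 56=16*y^3 + 68*y^2 - 176*y + z^2*(6*y + 36) + z*(28*y^2 + 121*y - 282) - 48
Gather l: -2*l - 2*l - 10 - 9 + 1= -4*l - 18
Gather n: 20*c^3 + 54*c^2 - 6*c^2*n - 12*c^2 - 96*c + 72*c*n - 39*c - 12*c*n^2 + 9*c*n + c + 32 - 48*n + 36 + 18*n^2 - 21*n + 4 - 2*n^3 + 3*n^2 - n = 20*c^3 + 42*c^2 - 134*c - 2*n^3 + n^2*(21 - 12*c) + n*(-6*c^2 + 81*c - 70) + 72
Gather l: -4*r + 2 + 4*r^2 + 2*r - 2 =4*r^2 - 2*r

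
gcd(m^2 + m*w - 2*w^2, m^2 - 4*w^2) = m + 2*w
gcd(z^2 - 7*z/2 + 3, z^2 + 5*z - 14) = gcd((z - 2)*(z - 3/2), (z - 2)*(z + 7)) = z - 2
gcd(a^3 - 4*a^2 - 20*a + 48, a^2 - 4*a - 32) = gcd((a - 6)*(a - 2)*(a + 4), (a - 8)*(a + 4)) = a + 4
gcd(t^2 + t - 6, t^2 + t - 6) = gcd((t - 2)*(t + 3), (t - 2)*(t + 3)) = t^2 + t - 6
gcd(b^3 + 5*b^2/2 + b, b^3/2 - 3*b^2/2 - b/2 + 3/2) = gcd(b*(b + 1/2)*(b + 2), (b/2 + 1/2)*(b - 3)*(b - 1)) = 1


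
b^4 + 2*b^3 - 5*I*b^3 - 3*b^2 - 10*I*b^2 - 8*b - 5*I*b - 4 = (b + 1)^2*(b - 4*I)*(b - I)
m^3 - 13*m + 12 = (m - 3)*(m - 1)*(m + 4)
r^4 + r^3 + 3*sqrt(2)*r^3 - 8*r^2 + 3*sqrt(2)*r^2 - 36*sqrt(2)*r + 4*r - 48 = (r - 3)*(r + 4)*(r + sqrt(2))*(r + 2*sqrt(2))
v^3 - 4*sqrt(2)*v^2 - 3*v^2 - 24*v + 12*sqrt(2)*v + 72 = (v - 3)*(v - 6*sqrt(2))*(v + 2*sqrt(2))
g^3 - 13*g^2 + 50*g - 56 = (g - 7)*(g - 4)*(g - 2)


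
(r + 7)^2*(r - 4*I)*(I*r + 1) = I*r^4 + 5*r^3 + 14*I*r^3 + 70*r^2 + 45*I*r^2 + 245*r - 56*I*r - 196*I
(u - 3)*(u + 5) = u^2 + 2*u - 15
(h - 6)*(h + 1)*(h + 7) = h^3 + 2*h^2 - 41*h - 42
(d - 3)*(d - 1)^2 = d^3 - 5*d^2 + 7*d - 3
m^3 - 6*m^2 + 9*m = m*(m - 3)^2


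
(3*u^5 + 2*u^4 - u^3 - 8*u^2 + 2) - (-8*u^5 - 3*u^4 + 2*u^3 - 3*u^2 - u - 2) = 11*u^5 + 5*u^4 - 3*u^3 - 5*u^2 + u + 4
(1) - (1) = 0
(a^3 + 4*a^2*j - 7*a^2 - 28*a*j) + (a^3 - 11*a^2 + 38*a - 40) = 2*a^3 + 4*a^2*j - 18*a^2 - 28*a*j + 38*a - 40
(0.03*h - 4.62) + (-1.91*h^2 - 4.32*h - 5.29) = -1.91*h^2 - 4.29*h - 9.91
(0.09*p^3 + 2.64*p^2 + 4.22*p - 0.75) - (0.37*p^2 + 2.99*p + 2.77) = 0.09*p^3 + 2.27*p^2 + 1.23*p - 3.52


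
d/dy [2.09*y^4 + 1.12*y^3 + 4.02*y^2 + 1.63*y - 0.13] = 8.36*y^3 + 3.36*y^2 + 8.04*y + 1.63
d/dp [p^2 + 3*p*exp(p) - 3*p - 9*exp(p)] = 3*p*exp(p) + 2*p - 6*exp(p) - 3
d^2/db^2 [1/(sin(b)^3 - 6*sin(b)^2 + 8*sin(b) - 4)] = (-9*sin(b)^6 + 66*sin(b)^5 - 148*sin(b)^4 + 12*sin(b)^3 + 296*sin(b)^2 - 296*sin(b) + 80)/(sin(b)^3 - 6*sin(b)^2 + 8*sin(b) - 4)^3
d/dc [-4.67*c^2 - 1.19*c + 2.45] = -9.34*c - 1.19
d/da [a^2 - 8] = 2*a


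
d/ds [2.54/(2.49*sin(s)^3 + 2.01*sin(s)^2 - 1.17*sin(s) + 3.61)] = (-18.9738*sin(s)^2 - 10.2108*sin(s) + 2.9718)*cos(s)/(2.49*sin(s)^3 + 2.01*sin(s)^2 - 1.17*sin(s) + 3.61)^2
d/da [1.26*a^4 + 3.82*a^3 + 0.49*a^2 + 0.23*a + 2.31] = 5.04*a^3 + 11.46*a^2 + 0.98*a + 0.23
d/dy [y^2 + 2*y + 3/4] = 2*y + 2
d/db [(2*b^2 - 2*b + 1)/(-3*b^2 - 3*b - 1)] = (-12*b^2 + 2*b + 5)/(9*b^4 + 18*b^3 + 15*b^2 + 6*b + 1)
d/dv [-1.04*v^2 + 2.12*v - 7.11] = 2.12 - 2.08*v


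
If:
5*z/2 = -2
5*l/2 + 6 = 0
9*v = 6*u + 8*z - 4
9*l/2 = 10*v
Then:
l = -12/5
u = 17/150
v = -27/25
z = -4/5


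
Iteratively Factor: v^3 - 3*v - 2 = (v + 1)*(v^2 - v - 2) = (v - 2)*(v + 1)*(v + 1)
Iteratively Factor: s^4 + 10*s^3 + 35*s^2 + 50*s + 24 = (s + 2)*(s^3 + 8*s^2 + 19*s + 12) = (s + 2)*(s + 3)*(s^2 + 5*s + 4) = (s + 2)*(s + 3)*(s + 4)*(s + 1)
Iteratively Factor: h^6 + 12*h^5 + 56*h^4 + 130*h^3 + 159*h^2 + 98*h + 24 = (h + 1)*(h^5 + 11*h^4 + 45*h^3 + 85*h^2 + 74*h + 24) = (h + 1)*(h + 3)*(h^4 + 8*h^3 + 21*h^2 + 22*h + 8) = (h + 1)^2*(h + 3)*(h^3 + 7*h^2 + 14*h + 8) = (h + 1)^2*(h + 3)*(h + 4)*(h^2 + 3*h + 2) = (h + 1)^3*(h + 3)*(h + 4)*(h + 2)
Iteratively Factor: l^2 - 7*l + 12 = (l - 4)*(l - 3)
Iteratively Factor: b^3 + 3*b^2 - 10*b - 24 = (b - 3)*(b^2 + 6*b + 8) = (b - 3)*(b + 2)*(b + 4)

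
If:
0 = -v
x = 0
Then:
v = 0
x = 0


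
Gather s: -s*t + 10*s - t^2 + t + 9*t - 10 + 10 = s*(10 - t) - t^2 + 10*t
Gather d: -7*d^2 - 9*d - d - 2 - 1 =-7*d^2 - 10*d - 3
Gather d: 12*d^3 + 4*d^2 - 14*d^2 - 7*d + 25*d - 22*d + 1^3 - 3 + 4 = 12*d^3 - 10*d^2 - 4*d + 2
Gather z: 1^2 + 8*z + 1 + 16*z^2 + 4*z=16*z^2 + 12*z + 2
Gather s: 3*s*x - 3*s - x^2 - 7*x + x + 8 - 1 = s*(3*x - 3) - x^2 - 6*x + 7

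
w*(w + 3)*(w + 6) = w^3 + 9*w^2 + 18*w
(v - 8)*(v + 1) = v^2 - 7*v - 8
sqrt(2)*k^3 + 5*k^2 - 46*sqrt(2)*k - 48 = (k - 4*sqrt(2))*(k + 6*sqrt(2))*(sqrt(2)*k + 1)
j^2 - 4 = (j - 2)*(j + 2)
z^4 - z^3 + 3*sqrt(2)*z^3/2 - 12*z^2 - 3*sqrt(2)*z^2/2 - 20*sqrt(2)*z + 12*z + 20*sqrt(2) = (z - 1)*(z - 5*sqrt(2)/2)*(z + 2*sqrt(2))^2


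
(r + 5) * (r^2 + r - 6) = r^3 + 6*r^2 - r - 30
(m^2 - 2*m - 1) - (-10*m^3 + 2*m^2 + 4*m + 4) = 10*m^3 - m^2 - 6*m - 5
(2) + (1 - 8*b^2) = 3 - 8*b^2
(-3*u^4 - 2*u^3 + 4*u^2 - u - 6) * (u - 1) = -3*u^5 + u^4 + 6*u^3 - 5*u^2 - 5*u + 6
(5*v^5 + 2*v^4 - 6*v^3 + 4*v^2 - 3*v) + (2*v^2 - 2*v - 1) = 5*v^5 + 2*v^4 - 6*v^3 + 6*v^2 - 5*v - 1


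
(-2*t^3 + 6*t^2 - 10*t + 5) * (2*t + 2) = -4*t^4 + 8*t^3 - 8*t^2 - 10*t + 10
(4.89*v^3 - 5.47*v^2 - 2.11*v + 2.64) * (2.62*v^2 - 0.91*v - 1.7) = 12.8118*v^5 - 18.7813*v^4 - 8.8635*v^3 + 18.1359*v^2 + 1.1846*v - 4.488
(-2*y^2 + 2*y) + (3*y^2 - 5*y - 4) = y^2 - 3*y - 4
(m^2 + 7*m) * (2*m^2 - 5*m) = 2*m^4 + 9*m^3 - 35*m^2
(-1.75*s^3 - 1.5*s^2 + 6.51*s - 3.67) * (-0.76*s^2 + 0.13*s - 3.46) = 1.33*s^5 + 0.9125*s^4 + 0.9124*s^3 + 8.8255*s^2 - 23.0017*s + 12.6982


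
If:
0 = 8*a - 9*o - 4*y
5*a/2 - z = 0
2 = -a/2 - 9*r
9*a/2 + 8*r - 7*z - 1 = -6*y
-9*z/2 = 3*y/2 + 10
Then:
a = -385/526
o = -905/7101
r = -191/1052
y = -3715/3156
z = -1925/1052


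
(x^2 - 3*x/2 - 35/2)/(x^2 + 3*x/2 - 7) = (x - 5)/(x - 2)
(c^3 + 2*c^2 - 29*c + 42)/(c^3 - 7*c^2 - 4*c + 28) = (c^2 + 4*c - 21)/(c^2 - 5*c - 14)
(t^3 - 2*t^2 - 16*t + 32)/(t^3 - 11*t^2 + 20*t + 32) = (t^2 + 2*t - 8)/(t^2 - 7*t - 8)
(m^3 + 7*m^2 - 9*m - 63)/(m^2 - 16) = (m^3 + 7*m^2 - 9*m - 63)/(m^2 - 16)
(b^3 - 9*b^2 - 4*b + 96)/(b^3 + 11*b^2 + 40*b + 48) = (b^2 - 12*b + 32)/(b^2 + 8*b + 16)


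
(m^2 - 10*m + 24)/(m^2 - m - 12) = (m - 6)/(m + 3)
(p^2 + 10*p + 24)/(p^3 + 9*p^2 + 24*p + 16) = (p + 6)/(p^2 + 5*p + 4)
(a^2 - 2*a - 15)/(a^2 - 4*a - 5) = (a + 3)/(a + 1)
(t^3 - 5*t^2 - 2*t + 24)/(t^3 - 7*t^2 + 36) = (t - 4)/(t - 6)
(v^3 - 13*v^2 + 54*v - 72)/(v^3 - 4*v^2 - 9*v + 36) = (v - 6)/(v + 3)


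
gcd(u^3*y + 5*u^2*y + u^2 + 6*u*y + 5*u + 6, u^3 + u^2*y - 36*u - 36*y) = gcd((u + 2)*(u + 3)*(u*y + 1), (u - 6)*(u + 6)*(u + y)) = 1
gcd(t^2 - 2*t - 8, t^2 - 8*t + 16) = t - 4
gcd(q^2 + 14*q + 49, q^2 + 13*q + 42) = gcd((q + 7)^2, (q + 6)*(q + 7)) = q + 7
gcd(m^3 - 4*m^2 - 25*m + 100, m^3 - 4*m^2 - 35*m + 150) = m - 5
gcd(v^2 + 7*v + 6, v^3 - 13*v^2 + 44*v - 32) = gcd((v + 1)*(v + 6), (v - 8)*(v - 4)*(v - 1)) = 1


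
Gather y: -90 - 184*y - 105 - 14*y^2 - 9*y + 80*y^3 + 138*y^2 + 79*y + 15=80*y^3 + 124*y^2 - 114*y - 180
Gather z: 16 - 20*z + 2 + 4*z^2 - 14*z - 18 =4*z^2 - 34*z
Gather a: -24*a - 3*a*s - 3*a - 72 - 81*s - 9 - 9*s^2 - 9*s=a*(-3*s - 27) - 9*s^2 - 90*s - 81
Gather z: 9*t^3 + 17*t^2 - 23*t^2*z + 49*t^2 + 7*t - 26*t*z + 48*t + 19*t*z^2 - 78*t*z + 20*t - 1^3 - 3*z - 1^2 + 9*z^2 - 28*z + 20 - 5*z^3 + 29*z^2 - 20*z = 9*t^3 + 66*t^2 + 75*t - 5*z^3 + z^2*(19*t + 38) + z*(-23*t^2 - 104*t - 51) + 18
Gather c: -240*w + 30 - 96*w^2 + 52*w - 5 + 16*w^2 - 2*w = -80*w^2 - 190*w + 25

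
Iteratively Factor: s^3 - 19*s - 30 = (s + 2)*(s^2 - 2*s - 15) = (s + 2)*(s + 3)*(s - 5)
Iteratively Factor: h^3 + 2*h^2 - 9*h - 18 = (h + 3)*(h^2 - h - 6) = (h - 3)*(h + 3)*(h + 2)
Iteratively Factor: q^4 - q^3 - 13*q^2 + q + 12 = (q + 1)*(q^3 - 2*q^2 - 11*q + 12) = (q - 4)*(q + 1)*(q^2 + 2*q - 3) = (q - 4)*(q + 1)*(q + 3)*(q - 1)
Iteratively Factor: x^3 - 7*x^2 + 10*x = (x - 2)*(x^2 - 5*x) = x*(x - 2)*(x - 5)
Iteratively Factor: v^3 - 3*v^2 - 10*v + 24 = (v - 2)*(v^2 - v - 12) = (v - 2)*(v + 3)*(v - 4)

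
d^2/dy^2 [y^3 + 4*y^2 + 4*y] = 6*y + 8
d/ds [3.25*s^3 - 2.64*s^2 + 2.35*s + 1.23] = 9.75*s^2 - 5.28*s + 2.35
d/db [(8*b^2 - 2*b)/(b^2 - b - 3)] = 6*(-b^2 - 8*b + 1)/(b^4 - 2*b^3 - 5*b^2 + 6*b + 9)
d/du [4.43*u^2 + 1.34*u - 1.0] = 8.86*u + 1.34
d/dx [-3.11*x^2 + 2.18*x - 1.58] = 2.18 - 6.22*x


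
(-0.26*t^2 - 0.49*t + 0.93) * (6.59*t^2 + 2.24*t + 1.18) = -1.7134*t^4 - 3.8115*t^3 + 4.7243*t^2 + 1.505*t + 1.0974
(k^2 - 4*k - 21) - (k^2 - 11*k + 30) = 7*k - 51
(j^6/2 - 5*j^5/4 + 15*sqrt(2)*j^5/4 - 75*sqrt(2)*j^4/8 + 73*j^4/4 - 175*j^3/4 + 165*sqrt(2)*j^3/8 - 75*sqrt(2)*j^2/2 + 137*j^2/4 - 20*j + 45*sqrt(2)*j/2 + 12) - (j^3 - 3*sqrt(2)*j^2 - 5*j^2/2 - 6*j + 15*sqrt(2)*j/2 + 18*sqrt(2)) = j^6/2 - 5*j^5/4 + 15*sqrt(2)*j^5/4 - 75*sqrt(2)*j^4/8 + 73*j^4/4 - 179*j^3/4 + 165*sqrt(2)*j^3/8 - 69*sqrt(2)*j^2/2 + 147*j^2/4 - 14*j + 15*sqrt(2)*j - 18*sqrt(2) + 12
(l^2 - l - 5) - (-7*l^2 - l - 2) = 8*l^2 - 3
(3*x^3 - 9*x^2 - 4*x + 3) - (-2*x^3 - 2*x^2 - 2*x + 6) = 5*x^3 - 7*x^2 - 2*x - 3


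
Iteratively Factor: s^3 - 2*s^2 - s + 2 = (s - 1)*(s^2 - s - 2) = (s - 2)*(s - 1)*(s + 1)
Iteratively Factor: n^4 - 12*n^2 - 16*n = (n)*(n^3 - 12*n - 16) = n*(n + 2)*(n^2 - 2*n - 8) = n*(n - 4)*(n + 2)*(n + 2)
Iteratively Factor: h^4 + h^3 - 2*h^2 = (h - 1)*(h^3 + 2*h^2) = h*(h - 1)*(h^2 + 2*h) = h*(h - 1)*(h + 2)*(h)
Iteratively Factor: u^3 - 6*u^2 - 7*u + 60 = (u + 3)*(u^2 - 9*u + 20) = (u - 5)*(u + 3)*(u - 4)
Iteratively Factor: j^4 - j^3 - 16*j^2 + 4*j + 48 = (j - 4)*(j^3 + 3*j^2 - 4*j - 12) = (j - 4)*(j + 2)*(j^2 + j - 6) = (j - 4)*(j - 2)*(j + 2)*(j + 3)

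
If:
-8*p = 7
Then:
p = -7/8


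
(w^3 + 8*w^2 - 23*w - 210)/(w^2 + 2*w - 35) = w + 6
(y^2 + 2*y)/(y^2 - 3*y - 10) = y/(y - 5)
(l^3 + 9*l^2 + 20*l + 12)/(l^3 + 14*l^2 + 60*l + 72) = (l + 1)/(l + 6)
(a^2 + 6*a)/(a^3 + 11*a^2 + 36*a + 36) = a/(a^2 + 5*a + 6)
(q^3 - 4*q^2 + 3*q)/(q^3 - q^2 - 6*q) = (q - 1)/(q + 2)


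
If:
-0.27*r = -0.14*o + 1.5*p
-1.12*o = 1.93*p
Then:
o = 0.267203363757563*r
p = -0.155061019382627*r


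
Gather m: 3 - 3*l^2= 3 - 3*l^2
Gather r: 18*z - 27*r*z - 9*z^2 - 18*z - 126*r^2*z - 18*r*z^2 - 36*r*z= -126*r^2*z + r*(-18*z^2 - 63*z) - 9*z^2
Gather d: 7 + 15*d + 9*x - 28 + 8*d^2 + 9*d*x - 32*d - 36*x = 8*d^2 + d*(9*x - 17) - 27*x - 21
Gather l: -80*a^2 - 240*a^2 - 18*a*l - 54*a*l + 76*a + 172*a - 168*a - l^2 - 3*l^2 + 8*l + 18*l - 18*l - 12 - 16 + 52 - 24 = -320*a^2 + 80*a - 4*l^2 + l*(8 - 72*a)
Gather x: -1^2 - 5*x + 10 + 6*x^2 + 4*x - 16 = 6*x^2 - x - 7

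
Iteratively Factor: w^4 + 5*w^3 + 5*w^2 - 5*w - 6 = (w + 2)*(w^3 + 3*w^2 - w - 3) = (w + 1)*(w + 2)*(w^2 + 2*w - 3) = (w - 1)*(w + 1)*(w + 2)*(w + 3)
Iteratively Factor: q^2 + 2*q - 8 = (q - 2)*(q + 4)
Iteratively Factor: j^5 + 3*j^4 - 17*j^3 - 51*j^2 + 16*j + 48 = (j + 3)*(j^4 - 17*j^2 + 16) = (j - 1)*(j + 3)*(j^3 + j^2 - 16*j - 16) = (j - 1)*(j + 3)*(j + 4)*(j^2 - 3*j - 4) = (j - 4)*(j - 1)*(j + 3)*(j + 4)*(j + 1)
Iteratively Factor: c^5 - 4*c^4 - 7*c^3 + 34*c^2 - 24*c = (c)*(c^4 - 4*c^3 - 7*c^2 + 34*c - 24) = c*(c - 1)*(c^3 - 3*c^2 - 10*c + 24) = c*(c - 2)*(c - 1)*(c^2 - c - 12) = c*(c - 2)*(c - 1)*(c + 3)*(c - 4)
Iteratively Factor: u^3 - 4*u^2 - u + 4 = (u - 4)*(u^2 - 1) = (u - 4)*(u - 1)*(u + 1)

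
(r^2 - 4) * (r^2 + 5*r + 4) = r^4 + 5*r^3 - 20*r - 16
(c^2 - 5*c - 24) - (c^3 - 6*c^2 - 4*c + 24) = -c^3 + 7*c^2 - c - 48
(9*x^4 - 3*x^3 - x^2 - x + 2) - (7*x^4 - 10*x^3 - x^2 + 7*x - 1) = 2*x^4 + 7*x^3 - 8*x + 3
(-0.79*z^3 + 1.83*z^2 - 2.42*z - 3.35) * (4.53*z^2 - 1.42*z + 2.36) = -3.5787*z^5 + 9.4117*z^4 - 15.4256*z^3 - 7.4203*z^2 - 0.9542*z - 7.906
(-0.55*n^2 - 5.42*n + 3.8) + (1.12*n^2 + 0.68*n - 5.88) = 0.57*n^2 - 4.74*n - 2.08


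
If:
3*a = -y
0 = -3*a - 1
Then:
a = -1/3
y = 1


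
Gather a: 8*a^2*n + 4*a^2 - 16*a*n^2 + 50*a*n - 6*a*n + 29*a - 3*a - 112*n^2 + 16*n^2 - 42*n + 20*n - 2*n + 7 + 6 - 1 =a^2*(8*n + 4) + a*(-16*n^2 + 44*n + 26) - 96*n^2 - 24*n + 12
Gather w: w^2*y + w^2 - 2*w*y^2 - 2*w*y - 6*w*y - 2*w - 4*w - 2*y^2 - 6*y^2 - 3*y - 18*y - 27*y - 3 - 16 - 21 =w^2*(y + 1) + w*(-2*y^2 - 8*y - 6) - 8*y^2 - 48*y - 40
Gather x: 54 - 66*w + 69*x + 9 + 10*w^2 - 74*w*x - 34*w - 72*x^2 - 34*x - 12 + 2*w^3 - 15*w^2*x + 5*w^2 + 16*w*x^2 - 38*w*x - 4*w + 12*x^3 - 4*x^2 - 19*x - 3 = 2*w^3 + 15*w^2 - 104*w + 12*x^3 + x^2*(16*w - 76) + x*(-15*w^2 - 112*w + 16) + 48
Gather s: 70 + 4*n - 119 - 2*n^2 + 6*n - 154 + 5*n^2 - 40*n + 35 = 3*n^2 - 30*n - 168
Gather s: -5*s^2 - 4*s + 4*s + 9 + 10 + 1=20 - 5*s^2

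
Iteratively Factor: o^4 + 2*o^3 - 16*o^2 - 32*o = (o - 4)*(o^3 + 6*o^2 + 8*o) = (o - 4)*(o + 4)*(o^2 + 2*o) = (o - 4)*(o + 2)*(o + 4)*(o)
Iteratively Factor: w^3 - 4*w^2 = (w)*(w^2 - 4*w) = w*(w - 4)*(w)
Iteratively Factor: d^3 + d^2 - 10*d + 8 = (d - 2)*(d^2 + 3*d - 4) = (d - 2)*(d - 1)*(d + 4)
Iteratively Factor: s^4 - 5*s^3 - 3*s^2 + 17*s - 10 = (s - 1)*(s^3 - 4*s^2 - 7*s + 10) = (s - 1)^2*(s^2 - 3*s - 10) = (s - 5)*(s - 1)^2*(s + 2)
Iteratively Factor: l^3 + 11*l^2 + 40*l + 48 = (l + 3)*(l^2 + 8*l + 16) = (l + 3)*(l + 4)*(l + 4)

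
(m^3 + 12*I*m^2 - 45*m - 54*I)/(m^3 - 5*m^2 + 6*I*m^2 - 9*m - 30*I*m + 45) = (m + 6*I)/(m - 5)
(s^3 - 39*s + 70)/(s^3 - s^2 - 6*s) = (-s^3 + 39*s - 70)/(s*(-s^2 + s + 6))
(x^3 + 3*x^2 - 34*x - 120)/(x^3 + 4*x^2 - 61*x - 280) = (x^2 - 2*x - 24)/(x^2 - x - 56)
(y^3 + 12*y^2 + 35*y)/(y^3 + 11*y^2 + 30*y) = (y + 7)/(y + 6)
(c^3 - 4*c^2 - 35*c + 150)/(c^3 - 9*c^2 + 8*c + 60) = (c^2 + c - 30)/(c^2 - 4*c - 12)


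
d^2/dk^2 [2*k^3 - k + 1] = 12*k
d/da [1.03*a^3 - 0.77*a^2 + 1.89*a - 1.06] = 3.09*a^2 - 1.54*a + 1.89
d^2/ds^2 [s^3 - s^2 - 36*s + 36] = 6*s - 2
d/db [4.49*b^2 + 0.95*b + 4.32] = 8.98*b + 0.95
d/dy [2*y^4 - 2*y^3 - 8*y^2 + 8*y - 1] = 8*y^3 - 6*y^2 - 16*y + 8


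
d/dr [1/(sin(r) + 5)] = -cos(r)/(sin(r) + 5)^2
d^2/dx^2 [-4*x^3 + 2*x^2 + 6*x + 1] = 4 - 24*x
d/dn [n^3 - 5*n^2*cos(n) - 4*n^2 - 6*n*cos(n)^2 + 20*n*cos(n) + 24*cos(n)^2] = 5*n^2*sin(n) + 3*n^2 - 20*n*sin(n) + 6*n*sin(2*n) - 10*n*cos(n) - 8*n - 24*sin(2*n) - 6*cos(n)^2 + 20*cos(n)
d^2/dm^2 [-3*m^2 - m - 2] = -6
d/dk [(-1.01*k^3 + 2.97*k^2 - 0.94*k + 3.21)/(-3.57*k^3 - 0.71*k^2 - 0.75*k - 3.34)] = (11.32*k^4 - 5.1966*k^3 + 41.6044*k^2 - 15.2814*k + 5.5471)/(12.7449*k^6 + 5.0694*k^5 + 5.8591*k^4 + 24.9126*k^3 + 5.3053*k^2 + 5.01*k + 11.1556)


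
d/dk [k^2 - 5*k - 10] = 2*k - 5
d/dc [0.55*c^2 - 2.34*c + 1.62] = 1.1*c - 2.34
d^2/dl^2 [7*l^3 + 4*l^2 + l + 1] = 42*l + 8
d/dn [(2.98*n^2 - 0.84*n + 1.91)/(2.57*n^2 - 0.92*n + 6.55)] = (-0.5828*n^2 + 29.2206*n - 3.7448)/(6.6049*n^4 - 4.7288*n^3 + 34.5134*n^2 - 12.052*n + 42.9025)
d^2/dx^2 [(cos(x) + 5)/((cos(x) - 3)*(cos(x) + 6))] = (-17*(1 - cos(x)^2)^2 - cos(x)^5 - 151*cos(x)^3 - 463*cos(x)^2 - 396*cos(x) + 395)/((cos(x) - 3)^3*(cos(x) + 6)^3)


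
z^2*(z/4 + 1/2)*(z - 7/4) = z^4/4 + z^3/16 - 7*z^2/8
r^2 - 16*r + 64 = (r - 8)^2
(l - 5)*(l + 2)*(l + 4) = l^3 + l^2 - 22*l - 40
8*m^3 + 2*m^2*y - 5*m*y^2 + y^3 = (-4*m + y)*(-2*m + y)*(m + y)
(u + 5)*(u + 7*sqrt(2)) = u^2 + 5*u + 7*sqrt(2)*u + 35*sqrt(2)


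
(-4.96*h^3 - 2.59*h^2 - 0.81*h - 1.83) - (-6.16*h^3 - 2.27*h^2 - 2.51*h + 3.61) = 1.2*h^3 - 0.32*h^2 + 1.7*h - 5.44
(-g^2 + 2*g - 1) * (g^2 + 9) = -g^4 + 2*g^3 - 10*g^2 + 18*g - 9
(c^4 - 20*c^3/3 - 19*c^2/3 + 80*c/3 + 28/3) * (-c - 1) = -c^5 + 17*c^4/3 + 13*c^3 - 61*c^2/3 - 36*c - 28/3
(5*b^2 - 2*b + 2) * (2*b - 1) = 10*b^3 - 9*b^2 + 6*b - 2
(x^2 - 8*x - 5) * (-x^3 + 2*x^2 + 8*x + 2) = -x^5 + 10*x^4 - 3*x^3 - 72*x^2 - 56*x - 10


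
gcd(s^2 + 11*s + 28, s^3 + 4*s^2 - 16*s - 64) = s + 4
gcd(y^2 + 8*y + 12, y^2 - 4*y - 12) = y + 2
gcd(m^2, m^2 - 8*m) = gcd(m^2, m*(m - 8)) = m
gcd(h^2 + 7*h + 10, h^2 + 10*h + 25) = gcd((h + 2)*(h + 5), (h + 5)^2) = h + 5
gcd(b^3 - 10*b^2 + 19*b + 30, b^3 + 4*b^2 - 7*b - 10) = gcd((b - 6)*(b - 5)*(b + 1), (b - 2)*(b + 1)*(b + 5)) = b + 1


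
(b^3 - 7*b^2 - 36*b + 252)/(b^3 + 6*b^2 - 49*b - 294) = (b - 6)/(b + 7)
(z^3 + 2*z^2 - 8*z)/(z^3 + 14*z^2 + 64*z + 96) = z*(z - 2)/(z^2 + 10*z + 24)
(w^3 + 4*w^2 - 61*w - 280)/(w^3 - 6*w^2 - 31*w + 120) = (w + 7)/(w - 3)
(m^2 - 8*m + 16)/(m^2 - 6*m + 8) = (m - 4)/(m - 2)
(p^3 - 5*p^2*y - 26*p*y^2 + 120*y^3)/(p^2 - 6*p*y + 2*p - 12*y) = (p^2 + p*y - 20*y^2)/(p + 2)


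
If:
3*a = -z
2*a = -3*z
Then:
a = 0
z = 0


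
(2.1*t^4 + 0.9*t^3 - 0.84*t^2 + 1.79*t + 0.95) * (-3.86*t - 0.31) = -8.106*t^5 - 4.125*t^4 + 2.9634*t^3 - 6.649*t^2 - 4.2219*t - 0.2945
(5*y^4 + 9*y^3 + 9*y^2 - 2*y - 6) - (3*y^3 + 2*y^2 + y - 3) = 5*y^4 + 6*y^3 + 7*y^2 - 3*y - 3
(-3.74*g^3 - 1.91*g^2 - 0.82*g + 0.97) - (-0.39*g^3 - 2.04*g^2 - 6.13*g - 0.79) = -3.35*g^3 + 0.13*g^2 + 5.31*g + 1.76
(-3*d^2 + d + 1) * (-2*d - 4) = 6*d^3 + 10*d^2 - 6*d - 4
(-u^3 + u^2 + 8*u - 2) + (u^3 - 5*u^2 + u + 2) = -4*u^2 + 9*u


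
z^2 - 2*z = z*(z - 2)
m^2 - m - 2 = (m - 2)*(m + 1)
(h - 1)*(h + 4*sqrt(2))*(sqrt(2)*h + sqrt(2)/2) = sqrt(2)*h^3 - sqrt(2)*h^2/2 + 8*h^2 - 4*h - sqrt(2)*h/2 - 4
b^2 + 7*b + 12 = (b + 3)*(b + 4)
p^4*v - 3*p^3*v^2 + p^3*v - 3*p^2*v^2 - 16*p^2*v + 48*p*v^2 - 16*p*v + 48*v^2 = (p - 4)*(p + 4)*(p - 3*v)*(p*v + v)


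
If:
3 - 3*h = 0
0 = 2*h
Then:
No Solution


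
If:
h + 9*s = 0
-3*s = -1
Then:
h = -3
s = 1/3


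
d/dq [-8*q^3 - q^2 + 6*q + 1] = -24*q^2 - 2*q + 6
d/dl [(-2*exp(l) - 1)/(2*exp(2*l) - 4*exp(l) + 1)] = (4*exp(2*l) + 4*exp(l) - 6)*exp(l)/(4*exp(4*l) - 16*exp(3*l) + 20*exp(2*l) - 8*exp(l) + 1)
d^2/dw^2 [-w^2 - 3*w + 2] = -2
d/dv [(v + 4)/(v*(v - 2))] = (-v^2 - 8*v + 8)/(v^2*(v^2 - 4*v + 4))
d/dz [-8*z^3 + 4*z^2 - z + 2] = -24*z^2 + 8*z - 1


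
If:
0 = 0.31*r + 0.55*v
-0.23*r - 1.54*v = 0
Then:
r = 0.00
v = 0.00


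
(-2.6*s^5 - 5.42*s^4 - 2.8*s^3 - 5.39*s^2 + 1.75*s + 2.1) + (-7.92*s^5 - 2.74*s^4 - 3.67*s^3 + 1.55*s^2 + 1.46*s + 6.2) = -10.52*s^5 - 8.16*s^4 - 6.47*s^3 - 3.84*s^2 + 3.21*s + 8.3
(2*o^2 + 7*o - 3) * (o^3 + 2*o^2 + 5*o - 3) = 2*o^5 + 11*o^4 + 21*o^3 + 23*o^2 - 36*o + 9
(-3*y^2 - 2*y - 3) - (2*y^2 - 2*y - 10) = 7 - 5*y^2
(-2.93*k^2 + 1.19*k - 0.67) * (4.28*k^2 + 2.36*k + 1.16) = -12.5404*k^4 - 1.8216*k^3 - 3.458*k^2 - 0.2008*k - 0.7772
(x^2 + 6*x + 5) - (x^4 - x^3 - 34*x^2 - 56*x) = -x^4 + x^3 + 35*x^2 + 62*x + 5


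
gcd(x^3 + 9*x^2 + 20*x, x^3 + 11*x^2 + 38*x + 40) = x^2 + 9*x + 20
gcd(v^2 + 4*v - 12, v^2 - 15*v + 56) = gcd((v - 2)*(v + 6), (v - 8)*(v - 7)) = 1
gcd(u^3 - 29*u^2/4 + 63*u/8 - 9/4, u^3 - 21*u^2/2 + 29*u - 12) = u^2 - 13*u/2 + 3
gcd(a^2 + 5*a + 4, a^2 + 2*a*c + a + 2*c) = a + 1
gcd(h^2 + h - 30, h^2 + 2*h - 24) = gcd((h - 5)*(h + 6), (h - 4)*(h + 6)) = h + 6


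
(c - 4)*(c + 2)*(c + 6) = c^3 + 4*c^2 - 20*c - 48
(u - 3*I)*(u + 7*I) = u^2 + 4*I*u + 21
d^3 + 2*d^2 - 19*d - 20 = (d - 4)*(d + 1)*(d + 5)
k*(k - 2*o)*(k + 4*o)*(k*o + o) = k^4*o + 2*k^3*o^2 + k^3*o - 8*k^2*o^3 + 2*k^2*o^2 - 8*k*o^3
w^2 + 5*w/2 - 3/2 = (w - 1/2)*(w + 3)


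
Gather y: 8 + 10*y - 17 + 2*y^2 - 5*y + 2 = 2*y^2 + 5*y - 7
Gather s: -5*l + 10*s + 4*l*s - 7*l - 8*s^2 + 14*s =-12*l - 8*s^2 + s*(4*l + 24)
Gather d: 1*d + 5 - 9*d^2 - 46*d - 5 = -9*d^2 - 45*d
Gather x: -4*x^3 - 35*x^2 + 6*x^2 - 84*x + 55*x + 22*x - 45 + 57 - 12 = -4*x^3 - 29*x^2 - 7*x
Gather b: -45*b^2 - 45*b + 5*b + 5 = -45*b^2 - 40*b + 5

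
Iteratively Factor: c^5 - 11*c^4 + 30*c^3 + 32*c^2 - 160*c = (c)*(c^4 - 11*c^3 + 30*c^2 + 32*c - 160) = c*(c - 4)*(c^3 - 7*c^2 + 2*c + 40) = c*(c - 5)*(c - 4)*(c^2 - 2*c - 8) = c*(c - 5)*(c - 4)^2*(c + 2)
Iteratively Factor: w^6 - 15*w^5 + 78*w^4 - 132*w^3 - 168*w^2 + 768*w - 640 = (w - 2)*(w^5 - 13*w^4 + 52*w^3 - 28*w^2 - 224*w + 320) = (w - 2)*(w + 2)*(w^4 - 15*w^3 + 82*w^2 - 192*w + 160) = (w - 2)^2*(w + 2)*(w^3 - 13*w^2 + 56*w - 80) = (w - 4)*(w - 2)^2*(w + 2)*(w^2 - 9*w + 20) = (w - 5)*(w - 4)*(w - 2)^2*(w + 2)*(w - 4)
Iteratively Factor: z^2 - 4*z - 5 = (z + 1)*(z - 5)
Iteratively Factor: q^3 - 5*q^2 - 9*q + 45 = (q + 3)*(q^2 - 8*q + 15) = (q - 3)*(q + 3)*(q - 5)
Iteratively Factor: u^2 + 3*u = (u + 3)*(u)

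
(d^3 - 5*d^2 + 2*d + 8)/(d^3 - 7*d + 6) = (d^2 - 3*d - 4)/(d^2 + 2*d - 3)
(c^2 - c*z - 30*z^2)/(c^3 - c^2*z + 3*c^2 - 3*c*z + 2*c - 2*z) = (c^2 - c*z - 30*z^2)/(c^3 - c^2*z + 3*c^2 - 3*c*z + 2*c - 2*z)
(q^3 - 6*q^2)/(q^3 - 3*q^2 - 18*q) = q/(q + 3)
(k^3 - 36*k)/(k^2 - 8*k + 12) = k*(k + 6)/(k - 2)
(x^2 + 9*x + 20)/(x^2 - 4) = (x^2 + 9*x + 20)/(x^2 - 4)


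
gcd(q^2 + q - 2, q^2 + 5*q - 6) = q - 1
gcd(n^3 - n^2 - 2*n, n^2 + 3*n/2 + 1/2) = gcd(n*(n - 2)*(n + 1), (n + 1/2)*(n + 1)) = n + 1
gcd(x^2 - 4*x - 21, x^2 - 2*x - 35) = x - 7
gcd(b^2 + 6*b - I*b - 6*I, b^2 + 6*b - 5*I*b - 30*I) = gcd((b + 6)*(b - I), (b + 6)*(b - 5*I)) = b + 6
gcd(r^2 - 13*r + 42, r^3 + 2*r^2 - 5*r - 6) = 1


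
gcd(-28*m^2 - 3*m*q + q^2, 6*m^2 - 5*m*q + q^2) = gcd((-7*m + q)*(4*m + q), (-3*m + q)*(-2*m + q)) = 1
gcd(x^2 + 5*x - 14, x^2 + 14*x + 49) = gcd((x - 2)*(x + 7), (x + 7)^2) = x + 7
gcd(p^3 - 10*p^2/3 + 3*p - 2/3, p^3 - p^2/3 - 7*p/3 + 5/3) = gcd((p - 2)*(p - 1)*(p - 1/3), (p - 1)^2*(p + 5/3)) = p - 1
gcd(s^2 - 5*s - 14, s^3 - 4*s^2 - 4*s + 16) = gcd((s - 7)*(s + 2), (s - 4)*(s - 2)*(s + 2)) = s + 2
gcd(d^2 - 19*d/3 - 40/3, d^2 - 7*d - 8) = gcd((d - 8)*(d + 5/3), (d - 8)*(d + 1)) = d - 8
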